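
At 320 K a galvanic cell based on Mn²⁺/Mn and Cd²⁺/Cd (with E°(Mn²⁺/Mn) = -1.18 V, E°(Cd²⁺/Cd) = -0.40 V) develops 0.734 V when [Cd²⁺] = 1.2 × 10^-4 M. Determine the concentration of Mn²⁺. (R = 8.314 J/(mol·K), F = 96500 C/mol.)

From the Nernst equation, ln Q = nF(E° − E)/RT = 2×96500×(0.78 − 0.734)/(8.314×320) = 3.337, so Q = 28.1.
With Q = [Mn²⁺]/[Cd²⁺] and the known concentrations, [Mn²⁺] in the numerator gives [Mn²⁺] = 0.0034 M.

0.0034 M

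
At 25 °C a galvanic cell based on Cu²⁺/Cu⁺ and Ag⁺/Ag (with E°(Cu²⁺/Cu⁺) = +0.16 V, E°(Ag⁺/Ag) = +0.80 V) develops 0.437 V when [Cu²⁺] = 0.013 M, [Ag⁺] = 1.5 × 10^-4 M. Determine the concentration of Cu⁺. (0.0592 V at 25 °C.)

0.032 M

From the Nernst equation, log Q = n(E° − E)/0.0592 = 1(0.64 − 0.437)/0.0592 = 3.429, so Q = 2690.
With Q = [Cu²⁺]/([Cu⁺]·[Ag⁺]) and the known concentrations, [Cu⁺] in the denominator gives [Cu⁺] = 0.032 M.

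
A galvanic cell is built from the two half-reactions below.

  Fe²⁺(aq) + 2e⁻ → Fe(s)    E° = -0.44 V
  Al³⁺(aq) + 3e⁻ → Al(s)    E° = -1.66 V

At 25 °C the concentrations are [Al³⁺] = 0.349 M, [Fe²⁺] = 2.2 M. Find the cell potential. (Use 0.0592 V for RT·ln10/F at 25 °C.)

The Fe²⁺/Fe couple has the higher reduction potential and acts as the cathode, so E°_cell = -0.44 − (-1.66) = 1.22 V.
Balancing electrons gives n = 6; the reaction quotient is Q = [Al³⁺]^2/[Fe²⁺]^3 = 0.0114.
At 25 °C, E = E° − (0.0592/n) log Q = 1.22 − (0.0592/6)(-1.942) = 1.220 + 0.019 = 1.239 V.

1.24 V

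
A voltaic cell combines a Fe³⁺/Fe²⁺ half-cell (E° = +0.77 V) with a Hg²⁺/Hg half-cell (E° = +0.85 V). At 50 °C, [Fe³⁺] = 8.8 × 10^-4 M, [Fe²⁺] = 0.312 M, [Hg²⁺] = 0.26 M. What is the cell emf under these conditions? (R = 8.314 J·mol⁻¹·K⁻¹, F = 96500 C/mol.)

0.225 V

The Hg²⁺/Hg couple has the higher reduction potential and acts as the cathode, so E°_cell = +0.85 − (+0.77) = 0.08 V.
Balancing electrons gives n = 2; the reaction quotient is Q = [Fe³⁺]^2/([Fe²⁺]^2·[Hg²⁺]) = 3.06 × 10^-5.
E = E° − (RT/nF) ln Q = 0.08 − (8.314×323)/(2×96500) × (-10.395) = 0.080 + 0.145 = 0.225 V.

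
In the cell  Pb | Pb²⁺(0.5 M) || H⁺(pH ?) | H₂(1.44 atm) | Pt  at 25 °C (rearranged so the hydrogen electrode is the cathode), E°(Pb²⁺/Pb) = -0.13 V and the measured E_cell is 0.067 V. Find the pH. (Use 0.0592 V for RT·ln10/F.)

pH = 1.14

E°_cell = 0.13 V and n = 2.
log Q = n(E° − E)/0.0592 = 2×(0.13 − 0.067)/0.0592 = 2.128.
With Q = [Pb²⁺]·P(H₂) / [H⁺]^2, solving for [H⁺] gives log[H⁺] = -1.136, so pH = 1.14.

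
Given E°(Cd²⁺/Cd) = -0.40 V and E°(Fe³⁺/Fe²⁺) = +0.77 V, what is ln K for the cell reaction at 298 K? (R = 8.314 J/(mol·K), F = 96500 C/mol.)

ln K = 91.1

E°_cell = +0.77 − (-0.40) = 1.17 V, with n = 2 electrons transferred.
At equilibrium E = 0, so the Nernst equation gives ln K = nFE°/RT = (2)(96500)(1.17)/((8.314)(298)) = 91.14.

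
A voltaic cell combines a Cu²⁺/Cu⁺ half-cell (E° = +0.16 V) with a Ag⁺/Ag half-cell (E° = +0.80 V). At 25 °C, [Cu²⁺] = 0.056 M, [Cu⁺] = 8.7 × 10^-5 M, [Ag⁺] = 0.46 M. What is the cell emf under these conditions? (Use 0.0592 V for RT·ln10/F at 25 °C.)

The Ag⁺/Ag couple has the higher reduction potential and acts as the cathode, so E°_cell = +0.80 − (+0.16) = 0.64 V.
Balancing electrons gives n = 1; the reaction quotient is Q = [Cu²⁺]/([Cu⁺]·[Ag⁺]) = 1400.
At 25 °C, E = E° − (0.0592/n) log Q = 0.64 − (0.0592/1)(3.146) = 0.640 − 0.186 = 0.454 V.

0.454 V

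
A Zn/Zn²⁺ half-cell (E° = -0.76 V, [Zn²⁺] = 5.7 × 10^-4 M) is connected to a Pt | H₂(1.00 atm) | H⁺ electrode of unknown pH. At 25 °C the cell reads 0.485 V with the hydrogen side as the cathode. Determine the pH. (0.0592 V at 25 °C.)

E°_cell = 0.76 V and n = 2.
log Q = n(E° − E)/0.0592 = 2×(0.76 − 0.485)/0.0592 = 9.291.
With Q = [Zn²⁺]·P(H₂) / [H⁺]^2, solving for [H⁺] gives log[H⁺] = -6.267, so pH = 6.27.

pH = 6.27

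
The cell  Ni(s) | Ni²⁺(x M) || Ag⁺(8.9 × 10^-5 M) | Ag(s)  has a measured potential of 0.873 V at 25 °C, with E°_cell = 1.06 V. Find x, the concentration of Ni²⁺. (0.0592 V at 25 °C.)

0.016 M

From the Nernst equation, log Q = n(E° − E)/0.0592 = 2(1.06 − 0.873)/0.0592 = 6.318, so Q = 2.08 × 10^6.
With Q = [Ni²⁺]/[Ag⁺]^2 and the known concentrations, [Ni²⁺] in the numerator gives [Ni²⁺] = 0.016 M.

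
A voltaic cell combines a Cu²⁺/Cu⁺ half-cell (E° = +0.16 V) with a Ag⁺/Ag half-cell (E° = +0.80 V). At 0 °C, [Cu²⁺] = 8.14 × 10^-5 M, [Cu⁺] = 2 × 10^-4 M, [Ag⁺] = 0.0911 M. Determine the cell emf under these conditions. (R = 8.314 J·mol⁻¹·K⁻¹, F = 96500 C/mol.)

0.605 V

The Ag⁺/Ag couple has the higher reduction potential and acts as the cathode, so E°_cell = +0.80 − (+0.16) = 0.64 V.
Balancing electrons gives n = 1; the reaction quotient is Q = [Cu²⁺]/([Cu⁺]·[Ag⁺]) = 4.47.
E = E° − (RT/nF) ln Q = 0.64 − (8.314×273)/(1×96500) × (1.497) = 0.640 − 0.035 = 0.605 V.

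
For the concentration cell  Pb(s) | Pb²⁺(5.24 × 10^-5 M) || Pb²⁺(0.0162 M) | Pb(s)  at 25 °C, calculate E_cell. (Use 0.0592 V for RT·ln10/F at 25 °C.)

0.074 V

Both half-cells are Pb²⁺/Pb, so E°_cell = 0. The concentrated side is the cathode; the cell reaction moves Pb²⁺ from high to low concentration with n = 2.
Q = [Pb²⁺]_dilute/[Pb²⁺]_conc = 5.24 × 10^-5/0.0162 = 0.00323.
E = 0 − (0.0592/2) log Q = −(0.0592/2)(-2.490) = 0.0737 V.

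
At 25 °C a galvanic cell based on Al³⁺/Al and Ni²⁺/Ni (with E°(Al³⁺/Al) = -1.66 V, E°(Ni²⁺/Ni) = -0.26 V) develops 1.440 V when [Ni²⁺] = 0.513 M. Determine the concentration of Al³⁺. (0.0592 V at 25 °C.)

0.0035 M

From the Nernst equation, log Q = n(E° − E)/0.0592 = 6(1.40 − 1.440)/0.0592 = -4.054, so Q = 8.83 × 10^-5.
With Q = [Al³⁺]^2/[Ni²⁺]^3 and the known concentrations, [Al³⁺]^2 in the numerator gives [Al³⁺] = 0.0035 M.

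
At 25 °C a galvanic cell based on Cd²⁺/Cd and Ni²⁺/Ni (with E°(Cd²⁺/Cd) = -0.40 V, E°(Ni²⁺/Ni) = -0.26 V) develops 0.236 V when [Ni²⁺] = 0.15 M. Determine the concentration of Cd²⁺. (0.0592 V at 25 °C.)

From the Nernst equation, log Q = n(E° − E)/0.0592 = 2(0.14 − 0.236)/0.0592 = -3.243, so Q = 5.71 × 10^-4.
With Q = [Cd²⁺]/[Ni²⁺] and the known concentrations, [Cd²⁺] in the numerator gives [Cd²⁺] = 8.6 × 10^-5 M.

8.6 × 10^-5 M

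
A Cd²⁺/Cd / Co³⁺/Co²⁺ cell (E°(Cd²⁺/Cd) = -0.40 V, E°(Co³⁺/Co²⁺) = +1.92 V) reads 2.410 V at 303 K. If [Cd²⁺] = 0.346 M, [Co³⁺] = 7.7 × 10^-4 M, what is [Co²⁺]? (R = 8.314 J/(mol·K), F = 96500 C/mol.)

4.2 × 10^-5 M

From the Nernst equation, ln Q = nF(E° − E)/RT = 2×96500×(2.32 − 2.410)/(8.314×303) = -6.895, so Q = 0.00101.
With Q = [Cd²⁺]·[Co²⁺]^2/[Co³⁺]^2 and the known concentrations, [Co²⁺]^2 in the numerator gives [Co²⁺] = 4.2 × 10^-5 M.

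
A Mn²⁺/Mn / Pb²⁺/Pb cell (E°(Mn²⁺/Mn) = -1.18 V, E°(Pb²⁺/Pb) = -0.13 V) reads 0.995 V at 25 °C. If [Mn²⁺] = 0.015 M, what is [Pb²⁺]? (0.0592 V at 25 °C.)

2.1 × 10^-4 M

From the Nernst equation, log Q = n(E° − E)/0.0592 = 2(1.05 − 0.995)/0.0592 = 1.858, so Q = 72.1.
With Q = [Mn²⁺]/[Pb²⁺] and the known concentrations, [Pb²⁺] in the denominator gives [Pb²⁺] = 2.1 × 10^-4 M.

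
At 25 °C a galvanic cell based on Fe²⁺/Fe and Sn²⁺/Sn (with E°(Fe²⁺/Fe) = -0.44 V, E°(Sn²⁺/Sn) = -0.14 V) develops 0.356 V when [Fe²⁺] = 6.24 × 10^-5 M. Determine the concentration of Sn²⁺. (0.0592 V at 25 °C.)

0.0049 M

From the Nernst equation, log Q = n(E° − E)/0.0592 = 2(0.30 − 0.356)/0.0592 = -1.892, so Q = 0.0128.
With Q = [Fe²⁺]/[Sn²⁺] and the known concentrations, [Sn²⁺] in the denominator gives [Sn²⁺] = 0.0049 M.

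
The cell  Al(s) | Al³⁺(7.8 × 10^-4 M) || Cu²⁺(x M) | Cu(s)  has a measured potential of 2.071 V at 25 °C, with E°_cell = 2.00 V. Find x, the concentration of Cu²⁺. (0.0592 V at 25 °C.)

2.1 M

From the Nernst equation, log Q = n(E° − E)/0.0592 = 6(2.00 − 2.071)/0.0592 = -7.196, so Q = 6.37 × 10^-8.
With Q = [Al³⁺]^2/[Cu²⁺]^3 and the known concentrations, [Cu²⁺]^3 in the denominator gives [Cu²⁺] = 2.1 M.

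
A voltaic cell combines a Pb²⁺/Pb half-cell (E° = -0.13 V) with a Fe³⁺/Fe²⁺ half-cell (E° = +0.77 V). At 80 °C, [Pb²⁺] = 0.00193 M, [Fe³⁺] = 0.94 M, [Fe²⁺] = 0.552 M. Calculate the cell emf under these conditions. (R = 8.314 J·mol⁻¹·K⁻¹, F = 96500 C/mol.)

The Fe³⁺/Fe²⁺ couple has the higher reduction potential and acts as the cathode, so E°_cell = +0.77 − (-0.13) = 0.90 V.
Balancing electrons gives n = 2; the reaction quotient is Q = [Pb²⁺]·[Fe²⁺]^2/[Fe³⁺]^2 = 6.66 × 10^-4.
E = E° − (RT/nF) ln Q = 0.90 − (8.314×353)/(2×96500) × (-7.315) = 0.900 + 0.111 = 1.011 V.

1.01 V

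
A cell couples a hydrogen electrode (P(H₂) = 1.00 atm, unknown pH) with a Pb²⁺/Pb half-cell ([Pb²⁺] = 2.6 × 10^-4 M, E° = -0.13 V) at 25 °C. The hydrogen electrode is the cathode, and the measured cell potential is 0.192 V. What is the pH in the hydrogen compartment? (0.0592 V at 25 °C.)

E°_cell = 0.13 V and n = 2.
log Q = n(E° − E)/0.0592 = 2×(0.13 − 0.192)/0.0592 = -2.095.
With Q = [Pb²⁺]·P(H₂) / [H⁺]^2, solving for [H⁺] gives log[H⁺] = -0.745, so pH = 0.75.

pH = 0.75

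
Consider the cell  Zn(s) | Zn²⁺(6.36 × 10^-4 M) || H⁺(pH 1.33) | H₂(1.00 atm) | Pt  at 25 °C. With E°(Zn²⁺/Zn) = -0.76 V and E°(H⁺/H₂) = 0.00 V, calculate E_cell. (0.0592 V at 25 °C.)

0.78 V

The hydrogen couple is the cathode, so E°_cell = 0.76 V; n = 2.
[H⁺] = 10^(−1.33) = 0.047 M, and Q = [Zn²⁺]·P(H₂) / [H⁺]^2 = 0.291.
E = E° − (0.0592/2) log Q = 0.76 − (0.0592/2)(-0.537) = 0.776 V.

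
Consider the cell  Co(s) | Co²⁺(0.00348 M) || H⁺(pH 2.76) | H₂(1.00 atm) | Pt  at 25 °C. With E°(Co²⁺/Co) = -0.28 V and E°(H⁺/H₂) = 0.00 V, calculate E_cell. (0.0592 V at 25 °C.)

0.19 V

The hydrogen couple is the cathode, so E°_cell = 0.28 V; n = 2.
[H⁺] = 10^(−2.76) = 0.0017 M, and Q = [Co²⁺]·P(H₂) / [H⁺]^2 = 1150.
E = E° − (0.0592/2) log Q = 0.28 − (0.0592/2)(3.062) = 0.189 V.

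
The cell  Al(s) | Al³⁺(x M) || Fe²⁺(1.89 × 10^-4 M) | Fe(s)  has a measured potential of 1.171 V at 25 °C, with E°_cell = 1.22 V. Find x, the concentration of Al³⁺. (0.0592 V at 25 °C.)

7.9 × 10^-4 M

From the Nernst equation, log Q = n(E° − E)/0.0592 = 6(1.22 − 1.171)/0.0592 = 4.966, so Q = 9.25 × 10^4.
With Q = [Al³⁺]^2/[Fe²⁺]^3 and the known concentrations, [Al³⁺]^2 in the numerator gives [Al³⁺] = 7.9 × 10^-4 M.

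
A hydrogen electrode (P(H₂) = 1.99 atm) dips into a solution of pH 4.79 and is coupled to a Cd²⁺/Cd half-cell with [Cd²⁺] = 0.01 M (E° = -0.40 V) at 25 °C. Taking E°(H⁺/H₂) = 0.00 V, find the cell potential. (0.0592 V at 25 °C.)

The hydrogen couple is the cathode, so E°_cell = 0.40 V; n = 2.
[H⁺] = 10^(−4.79) = 1.6 × 10^-5 M, and Q = [Cd²⁺]·P(H₂) / [H⁺]^2 = 7.57 × 10^7.
E = E° − (0.0592/2) log Q = 0.40 − (0.0592/2)(7.879) = 0.167 V.

0.17 V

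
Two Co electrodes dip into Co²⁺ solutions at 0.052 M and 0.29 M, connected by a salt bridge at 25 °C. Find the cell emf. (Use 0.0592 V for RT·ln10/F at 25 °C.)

Both half-cells are Co²⁺/Co, so E°_cell = 0. The concentrated side is the cathode; the cell reaction moves Co²⁺ from high to low concentration with n = 2.
Q = [Co²⁺]_dilute/[Co²⁺]_conc = 0.052/0.29 = 0.179.
E = 0 − (0.0592/2) log Q = −(0.0592/2)(-0.746) = 0.0221 V.

0.022 V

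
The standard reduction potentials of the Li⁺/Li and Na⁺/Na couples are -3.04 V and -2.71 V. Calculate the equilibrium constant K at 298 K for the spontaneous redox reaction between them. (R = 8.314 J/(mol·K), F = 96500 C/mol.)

E°_cell = -2.71 − (-3.04) = 0.33 V, with n = 1 electron transferred.
At equilibrium E = 0, so the Nernst equation gives ln K = nFE°/RT = (1)(96500)(0.33)/((8.314)(298)) = 12.85.
K = e^12.85 = 3.8 × 10^5.

3.8 × 10^5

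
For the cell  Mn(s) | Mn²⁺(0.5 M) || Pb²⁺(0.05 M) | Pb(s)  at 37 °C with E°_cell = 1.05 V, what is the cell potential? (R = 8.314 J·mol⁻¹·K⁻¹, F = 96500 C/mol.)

Balancing electrons gives n = 2; the reaction quotient is Q = [Mn²⁺]/[Pb²⁺] = 10.0.
E = E° − (RT/nF) ln Q = 1.05 − (8.314×310)/(2×96500) × (2.303) = 1.050 − 0.031 = 1.019 V.

1.02 V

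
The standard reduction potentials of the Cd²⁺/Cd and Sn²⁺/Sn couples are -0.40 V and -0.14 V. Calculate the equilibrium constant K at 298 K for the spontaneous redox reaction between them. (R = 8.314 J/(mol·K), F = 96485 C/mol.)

E°_cell = -0.14 − (-0.40) = 0.26 V, with n = 2 electrons transferred.
At equilibrium E = 0, so the Nernst equation gives ln K = nFE°/RT = (2)(96485)(0.26)/((8.314)(298)) = 20.25.
K = e^20.25 = 6.2 × 10^8.

6.2 × 10^8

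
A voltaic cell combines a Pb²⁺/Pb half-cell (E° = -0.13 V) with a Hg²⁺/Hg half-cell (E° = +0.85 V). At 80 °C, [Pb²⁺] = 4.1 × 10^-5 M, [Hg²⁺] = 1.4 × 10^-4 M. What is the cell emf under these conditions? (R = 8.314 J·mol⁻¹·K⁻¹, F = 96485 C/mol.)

The Hg²⁺/Hg couple has the higher reduction potential and acts as the cathode, so E°_cell = +0.85 − (-0.13) = 0.98 V.
Balancing electrons gives n = 2; the reaction quotient is Q = [Pb²⁺]/[Hg²⁺] = 0.293.
E = E° − (RT/nF) ln Q = 0.98 − (8.314×353)/(2×96485) × (-1.228) = 0.980 + 0.019 = 0.999 V.

0.999 V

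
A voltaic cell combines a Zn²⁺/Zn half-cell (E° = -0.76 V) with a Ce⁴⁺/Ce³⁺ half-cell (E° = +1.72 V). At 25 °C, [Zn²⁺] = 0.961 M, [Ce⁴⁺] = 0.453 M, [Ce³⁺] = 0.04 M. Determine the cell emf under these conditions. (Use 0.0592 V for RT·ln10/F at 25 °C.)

2.54 V

The Ce⁴⁺/Ce³⁺ couple has the higher reduction potential and acts as the cathode, so E°_cell = +1.72 − (-0.76) = 2.48 V.
Balancing electrons gives n = 2; the reaction quotient is Q = [Zn²⁺]·[Ce³⁺]^2/[Ce⁴⁺]^2 = 0.00749.
At 25 °C, E = E° − (0.0592/n) log Q = 2.48 − (0.0592/2)(-2.125) = 2.480 + 0.063 = 2.543 V.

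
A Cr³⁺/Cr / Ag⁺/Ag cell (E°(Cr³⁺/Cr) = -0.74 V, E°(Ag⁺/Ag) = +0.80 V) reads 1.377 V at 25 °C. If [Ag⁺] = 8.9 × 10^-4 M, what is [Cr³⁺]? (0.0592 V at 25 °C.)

From the Nernst equation, log Q = n(E° − E)/0.0592 = 3(1.54 − 1.377)/0.0592 = 8.260, so Q = 1.82 × 10^8.
With Q = [Cr³⁺]/[Ag⁺]^3 and the known concentrations, [Cr³⁺] in the numerator gives [Cr³⁺] = 0.13 M.

0.13 M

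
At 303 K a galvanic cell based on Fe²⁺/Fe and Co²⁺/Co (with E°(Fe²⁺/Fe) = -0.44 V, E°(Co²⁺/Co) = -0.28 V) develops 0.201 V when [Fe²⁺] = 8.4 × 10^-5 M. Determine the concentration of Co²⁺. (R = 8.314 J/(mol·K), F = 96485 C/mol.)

From the Nernst equation, ln Q = nF(E° − E)/RT = 2×96485×(0.16 − 0.201)/(8.314×303) = -3.141, so Q = 0.0433.
With Q = [Fe²⁺]/[Co²⁺] and the known concentrations, [Co²⁺] in the denominator gives [Co²⁺] = 0.0019 M.

0.0019 M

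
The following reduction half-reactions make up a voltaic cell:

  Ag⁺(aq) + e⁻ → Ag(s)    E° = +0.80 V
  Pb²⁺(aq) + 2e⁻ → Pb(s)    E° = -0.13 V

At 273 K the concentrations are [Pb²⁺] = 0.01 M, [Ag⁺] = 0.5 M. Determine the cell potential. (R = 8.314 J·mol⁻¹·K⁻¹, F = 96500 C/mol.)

0.968 V

The Ag⁺/Ag couple has the higher reduction potential and acts as the cathode, so E°_cell = +0.80 − (-0.13) = 0.93 V.
Balancing electrons gives n = 2; the reaction quotient is Q = [Pb²⁺]/[Ag⁺]^2 = 0.0400.
E = E° − (RT/nF) ln Q = 0.93 − (8.314×273)/(2×96500) × (-3.219) = 0.930 + 0.038 = 0.968 V.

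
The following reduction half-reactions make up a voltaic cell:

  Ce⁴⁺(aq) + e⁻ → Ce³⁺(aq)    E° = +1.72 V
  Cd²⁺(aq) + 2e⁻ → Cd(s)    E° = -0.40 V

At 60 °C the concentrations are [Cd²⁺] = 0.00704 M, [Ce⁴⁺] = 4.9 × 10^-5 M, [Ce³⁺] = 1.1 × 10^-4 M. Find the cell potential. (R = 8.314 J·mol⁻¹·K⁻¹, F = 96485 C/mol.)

2.17 V

The Ce⁴⁺/Ce³⁺ couple has the higher reduction potential and acts as the cathode, so E°_cell = +1.72 − (-0.40) = 2.12 V.
Balancing electrons gives n = 2; the reaction quotient is Q = [Cd²⁺]·[Ce³⁺]^2/[Ce⁴⁺]^2 = 0.0355.
E = E° − (RT/nF) ln Q = 2.12 − (8.314×333)/(2×96485) × (-3.339) = 2.120 + 0.048 = 2.168 V.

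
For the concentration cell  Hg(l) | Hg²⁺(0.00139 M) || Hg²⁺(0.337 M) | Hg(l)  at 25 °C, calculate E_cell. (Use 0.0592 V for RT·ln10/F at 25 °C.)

0.071 V

Both half-cells are Hg²⁺/Hg, so E°_cell = 0. The concentrated side is the cathode; the cell reaction moves Hg²⁺ from high to low concentration with n = 2.
Q = [Hg²⁺]_dilute/[Hg²⁺]_conc = 0.00139/0.337 = 0.00412.
E = 0 − (0.0592/2) log Q = −(0.0592/2)(-2.385) = 0.0706 V.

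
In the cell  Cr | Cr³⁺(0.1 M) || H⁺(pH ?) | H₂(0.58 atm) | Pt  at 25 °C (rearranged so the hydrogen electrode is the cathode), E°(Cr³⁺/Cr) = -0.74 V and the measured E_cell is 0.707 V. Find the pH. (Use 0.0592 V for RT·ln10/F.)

pH = 1.01

E°_cell = 0.74 V and n = 6.
log Q = n(E° − E)/0.0592 = 6×(0.74 − 0.707)/0.0592 = 3.345.
With Q = [Cr³⁺]^2·P(H₂)^3 / [H⁺]^6, solving for [H⁺] gives log[H⁺] = -1.009, so pH = 1.01.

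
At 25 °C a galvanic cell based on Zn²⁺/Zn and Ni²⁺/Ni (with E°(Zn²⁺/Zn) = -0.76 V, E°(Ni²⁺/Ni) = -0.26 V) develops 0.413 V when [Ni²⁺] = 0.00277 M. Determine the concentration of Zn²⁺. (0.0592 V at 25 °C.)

From the Nernst equation, log Q = n(E° − E)/0.0592 = 2(0.50 − 0.413)/0.0592 = 2.939, so Q = 869.
With Q = [Zn²⁺]/[Ni²⁺] and the known concentrations, [Zn²⁺] in the numerator gives [Zn²⁺] = 2.4 M.

2.4 M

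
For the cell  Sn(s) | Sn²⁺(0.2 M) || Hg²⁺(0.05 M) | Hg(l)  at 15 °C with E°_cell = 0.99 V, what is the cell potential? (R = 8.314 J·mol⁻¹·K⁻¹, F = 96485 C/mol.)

Balancing electrons gives n = 2; the reaction quotient is Q = [Sn²⁺]/[Hg²⁺] = 4.00.
E = E° − (RT/nF) ln Q = 0.99 − (8.314×288)/(2×96485) × (1.386) = 0.990 − 0.017 = 0.973 V.

0.973 V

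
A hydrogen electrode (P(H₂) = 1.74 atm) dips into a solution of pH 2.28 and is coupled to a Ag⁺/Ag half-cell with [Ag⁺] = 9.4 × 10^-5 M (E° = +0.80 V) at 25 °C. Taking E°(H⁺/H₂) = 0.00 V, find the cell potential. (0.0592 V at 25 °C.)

0.70 V

The Ag⁺/Ag couple is the cathode, so E°_cell = 0.80 V; n = 2.
[H⁺] = 10^(−2.28) = 0.0052 M, and Q = [H⁺]^2 / ([Ag⁺]^2·P(H₂)) = 1790.
E = E° − (0.0592/2) log Q = 0.80 − (0.0592/2)(3.253) = 0.704 V.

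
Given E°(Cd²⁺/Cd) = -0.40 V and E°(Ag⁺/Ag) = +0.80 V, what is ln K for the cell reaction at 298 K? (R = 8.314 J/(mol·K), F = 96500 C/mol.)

E°_cell = +0.80 − (-0.40) = 1.20 V, with n = 2 electrons transferred.
At equilibrium E = 0, so the Nernst equation gives ln K = nFE°/RT = (2)(96500)(1.20)/((8.314)(298)) = 93.48.

ln K = 93.5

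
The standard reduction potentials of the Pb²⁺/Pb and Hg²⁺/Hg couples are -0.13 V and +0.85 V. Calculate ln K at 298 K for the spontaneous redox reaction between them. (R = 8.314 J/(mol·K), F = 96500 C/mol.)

E°_cell = +0.85 − (-0.13) = 0.98 V, with n = 2 electrons transferred.
At equilibrium E = 0, so the Nernst equation gives ln K = nFE°/RT = (2)(96500)(0.98)/((8.314)(298)) = 76.34.

ln K = 76.3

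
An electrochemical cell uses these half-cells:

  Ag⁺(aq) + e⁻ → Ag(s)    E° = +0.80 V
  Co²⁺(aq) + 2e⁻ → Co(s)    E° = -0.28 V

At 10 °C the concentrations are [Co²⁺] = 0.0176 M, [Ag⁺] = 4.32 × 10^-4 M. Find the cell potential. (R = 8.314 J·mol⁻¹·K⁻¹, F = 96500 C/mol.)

The Ag⁺/Ag couple has the higher reduction potential and acts as the cathode, so E°_cell = +0.80 − (-0.28) = 1.08 V.
Balancing electrons gives n = 2; the reaction quotient is Q = [Co²⁺]/[Ag⁺]^2 = 9.43 × 10^4.
E = E° − (RT/nF) ln Q = 1.08 − (8.314×283)/(2×96500) × (11.454) = 1.080 − 0.140 = 0.940 V.

0.940 V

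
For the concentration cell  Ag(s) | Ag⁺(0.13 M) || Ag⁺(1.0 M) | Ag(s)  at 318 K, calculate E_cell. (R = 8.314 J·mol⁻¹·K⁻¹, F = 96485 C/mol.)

Both half-cells are Ag⁺/Ag, so E°_cell = 0. The concentrated side is the cathode; the cell reaction moves Ag⁺ from high to low concentration with n = 1.
Q = [Ag⁺]_dilute/[Ag⁺]_conc = 0.13/1.0 = 0.130.
E = 0 − (RT/nF) ln Q = −((8.314×318)/(1×96485))(-2.040) = 0.0559 V.

0.056 V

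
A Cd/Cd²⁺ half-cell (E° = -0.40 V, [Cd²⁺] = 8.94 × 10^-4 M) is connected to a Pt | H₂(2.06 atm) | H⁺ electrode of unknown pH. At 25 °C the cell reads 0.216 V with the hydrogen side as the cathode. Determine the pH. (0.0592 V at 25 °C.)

E°_cell = 0.40 V and n = 2.
log Q = n(E° − E)/0.0592 = 2×(0.40 − 0.216)/0.0592 = 6.216.
With Q = [Cd²⁺]·P(H₂) / [H⁺]^2, solving for [H⁺] gives log[H⁺] = -4.476, so pH = 4.48.

pH = 4.48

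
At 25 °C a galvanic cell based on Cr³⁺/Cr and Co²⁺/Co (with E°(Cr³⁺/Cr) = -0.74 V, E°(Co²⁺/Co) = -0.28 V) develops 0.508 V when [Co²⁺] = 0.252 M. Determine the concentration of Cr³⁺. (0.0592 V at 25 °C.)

4.7 × 10^-4 M

From the Nernst equation, log Q = n(E° − E)/0.0592 = 6(0.46 − 0.508)/0.0592 = -4.865, so Q = 1.37 × 10^-5.
With Q = [Cr³⁺]^2/[Co²⁺]^3 and the known concentrations, [Cr³⁺]^2 in the numerator gives [Cr³⁺] = 4.7 × 10^-4 M.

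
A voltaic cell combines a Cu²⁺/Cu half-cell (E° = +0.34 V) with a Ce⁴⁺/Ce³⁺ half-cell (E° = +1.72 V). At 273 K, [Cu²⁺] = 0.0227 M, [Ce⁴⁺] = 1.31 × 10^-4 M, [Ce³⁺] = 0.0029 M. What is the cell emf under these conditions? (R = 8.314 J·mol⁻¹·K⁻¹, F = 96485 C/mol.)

1.35 V

The Ce⁴⁺/Ce³⁺ couple has the higher reduction potential and acts as the cathode, so E°_cell = +1.72 − (+0.34) = 1.38 V.
Balancing electrons gives n = 2; the reaction quotient is Q = [Cu²⁺]·[Ce³⁺]^2/[Ce⁴⁺]^2 = 11.1.
E = E° − (RT/nF) ln Q = 1.38 − (8.314×273)/(2×96485) × (2.409) = 1.380 − 0.028 = 1.352 V.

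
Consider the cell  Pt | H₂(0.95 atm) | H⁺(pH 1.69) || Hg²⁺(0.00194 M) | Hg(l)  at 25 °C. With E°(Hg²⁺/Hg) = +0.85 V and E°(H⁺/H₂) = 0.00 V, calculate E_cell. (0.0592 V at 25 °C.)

The Hg²⁺/Hg couple is the cathode, so E°_cell = 0.85 V; n = 2.
[H⁺] = 10^(−1.69) = 0.020 M, and Q = [H⁺]^2 / ([Hg²⁺]·P(H₂)) = 0.226.
E = E° − (0.0592/2) log Q = 0.85 − (0.0592/2)(-0.646) = 0.869 V.

0.87 V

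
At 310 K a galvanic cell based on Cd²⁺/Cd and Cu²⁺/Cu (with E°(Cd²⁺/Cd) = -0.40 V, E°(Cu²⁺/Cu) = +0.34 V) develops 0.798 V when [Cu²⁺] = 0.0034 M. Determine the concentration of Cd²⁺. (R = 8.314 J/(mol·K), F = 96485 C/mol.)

4.4 × 10^-5 M

From the Nernst equation, ln Q = nF(E° − E)/RT = 2×96485×(0.74 − 0.798)/(8.314×310) = -4.343, so Q = 0.0130.
With Q = [Cd²⁺]/[Cu²⁺] and the known concentrations, [Cd²⁺] in the numerator gives [Cd²⁺] = 4.4 × 10^-5 M.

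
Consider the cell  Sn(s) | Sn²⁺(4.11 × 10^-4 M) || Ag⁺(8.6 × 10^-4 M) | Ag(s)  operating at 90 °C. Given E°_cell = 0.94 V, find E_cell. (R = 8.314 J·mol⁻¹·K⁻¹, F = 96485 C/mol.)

Balancing electrons gives n = 2; the reaction quotient is Q = [Sn²⁺]/[Ag⁺]^2 = 556.
E = E° − (RT/nF) ln Q = 0.94 − (8.314×363)/(2×96485) × (6.320) = 0.940 − 0.099 = 0.841 V.

0.841 V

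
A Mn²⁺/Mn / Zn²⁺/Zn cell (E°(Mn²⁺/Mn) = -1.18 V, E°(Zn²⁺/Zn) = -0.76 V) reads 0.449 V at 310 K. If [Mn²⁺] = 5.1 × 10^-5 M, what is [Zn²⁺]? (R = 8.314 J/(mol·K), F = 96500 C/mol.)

4.5 × 10^-4 M

From the Nernst equation, ln Q = nF(E° − E)/RT = 2×96500×(0.42 − 0.449)/(8.314×310) = -2.172, so Q = 0.114.
With Q = [Mn²⁺]/[Zn²⁺] and the known concentrations, [Zn²⁺] in the denominator gives [Zn²⁺] = 4.5 × 10^-4 M.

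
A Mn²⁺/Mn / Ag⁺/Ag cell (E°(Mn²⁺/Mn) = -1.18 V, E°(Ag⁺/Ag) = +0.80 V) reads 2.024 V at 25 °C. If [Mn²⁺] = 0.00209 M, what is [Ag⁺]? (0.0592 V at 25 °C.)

From the Nernst equation, log Q = n(E° − E)/0.0592 = 2(1.98 − 2.024)/0.0592 = -1.486, so Q = 0.0326.
With Q = [Mn²⁺]/[Ag⁺]^2 and the known concentrations, [Ag⁺]^2 in the denominator gives [Ag⁺] = 0.25 M.

0.25 M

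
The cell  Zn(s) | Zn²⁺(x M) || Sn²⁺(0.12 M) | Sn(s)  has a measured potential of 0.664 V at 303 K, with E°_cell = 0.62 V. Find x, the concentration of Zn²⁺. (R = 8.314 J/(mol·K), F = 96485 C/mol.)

From the Nernst equation, ln Q = nF(E° − E)/RT = 2×96485×(0.62 − 0.664)/(8.314×303) = -3.370, so Q = 0.0344.
With Q = [Zn²⁺]/[Sn²⁺] and the known concentrations, [Zn²⁺] in the numerator gives [Zn²⁺] = 0.0041 M.

0.0041 M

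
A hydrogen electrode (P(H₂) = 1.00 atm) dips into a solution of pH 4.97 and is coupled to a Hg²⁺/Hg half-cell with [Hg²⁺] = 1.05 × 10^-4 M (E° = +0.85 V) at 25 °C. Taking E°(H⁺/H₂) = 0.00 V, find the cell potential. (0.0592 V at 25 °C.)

1.03 V

The Hg²⁺/Hg couple is the cathode, so E°_cell = 0.85 V; n = 2.
[H⁺] = 10^(−4.97) = 1.1 × 10^-5 M, and Q = [H⁺]^2 / ([Hg²⁺]·P(H₂)) = 1.09 × 10^-6.
E = E° − (0.0592/2) log Q = 0.85 − (0.0592/2)(-5.961) = 1.026 V.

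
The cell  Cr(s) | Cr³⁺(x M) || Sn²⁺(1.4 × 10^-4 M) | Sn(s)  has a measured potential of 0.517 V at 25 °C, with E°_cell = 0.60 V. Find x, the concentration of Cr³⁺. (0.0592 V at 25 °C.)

0.027 M

From the Nernst equation, log Q = n(E° − E)/0.0592 = 6(0.60 − 0.517)/0.0592 = 8.412, so Q = 2.58 × 10^8.
With Q = [Cr³⁺]^2/[Sn²⁺]^3 and the known concentrations, [Cr³⁺]^2 in the numerator gives [Cr³⁺] = 0.027 M.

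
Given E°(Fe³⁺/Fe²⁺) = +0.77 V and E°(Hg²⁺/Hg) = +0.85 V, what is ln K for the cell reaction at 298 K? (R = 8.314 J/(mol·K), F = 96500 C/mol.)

E°_cell = +0.85 − (+0.77) = 0.08 V, with n = 2 electrons transferred.
At equilibrium E = 0, so the Nernst equation gives ln K = nFE°/RT = (2)(96500)(0.08)/((8.314)(298)) = 6.23.

ln K = 6.2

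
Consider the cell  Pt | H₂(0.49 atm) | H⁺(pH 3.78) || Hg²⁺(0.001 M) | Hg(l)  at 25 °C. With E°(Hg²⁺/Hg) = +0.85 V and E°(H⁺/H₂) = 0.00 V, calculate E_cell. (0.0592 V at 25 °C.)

0.98 V

The Hg²⁺/Hg couple is the cathode, so E°_cell = 0.85 V; n = 2.
[H⁺] = 10^(−3.78) = 1.7 × 10^-4 M, and Q = [H⁺]^2 / ([Hg²⁺]·P(H₂)) = 5.62 × 10^-5.
E = E° − (0.0592/2) log Q = 0.85 − (0.0592/2)(-4.250) = 0.976 V.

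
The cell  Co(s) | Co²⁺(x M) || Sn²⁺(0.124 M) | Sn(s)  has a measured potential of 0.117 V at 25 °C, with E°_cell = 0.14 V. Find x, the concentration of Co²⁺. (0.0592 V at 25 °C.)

0.74 M

From the Nernst equation, log Q = n(E° − E)/0.0592 = 2(0.14 − 0.117)/0.0592 = 0.777, so Q = 5.98.
With Q = [Co²⁺]/[Sn²⁺] and the known concentrations, [Co²⁺] in the numerator gives [Co²⁺] = 0.74 M.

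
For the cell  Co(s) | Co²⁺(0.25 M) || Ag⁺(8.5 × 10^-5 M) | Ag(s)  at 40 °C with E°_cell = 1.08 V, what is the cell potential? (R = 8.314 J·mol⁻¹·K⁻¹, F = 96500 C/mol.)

Balancing electrons gives n = 2; the reaction quotient is Q = [Co²⁺]/[Ag⁺]^2 = 3.46 × 10^7.
E = E° − (RT/nF) ln Q = 1.08 − (8.314×313)/(2×96500) × (17.359) = 1.080 − 0.234 = 0.846 V.

0.846 V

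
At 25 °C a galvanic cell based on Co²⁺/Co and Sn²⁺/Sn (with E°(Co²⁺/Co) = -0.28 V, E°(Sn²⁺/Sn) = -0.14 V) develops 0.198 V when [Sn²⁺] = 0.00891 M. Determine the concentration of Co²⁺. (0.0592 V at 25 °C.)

9.8 × 10^-5 M

From the Nernst equation, log Q = n(E° − E)/0.0592 = 2(0.14 − 0.198)/0.0592 = -1.959, so Q = 0.0110.
With Q = [Co²⁺]/[Sn²⁺] and the known concentrations, [Co²⁺] in the numerator gives [Co²⁺] = 9.8 × 10^-5 M.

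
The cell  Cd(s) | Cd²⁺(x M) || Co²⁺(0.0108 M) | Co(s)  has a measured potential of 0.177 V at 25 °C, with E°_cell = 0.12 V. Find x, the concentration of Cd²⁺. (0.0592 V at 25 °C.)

1.3 × 10^-4 M

From the Nernst equation, log Q = n(E° − E)/0.0592 = 2(0.12 − 0.177)/0.0592 = -1.926, so Q = 0.0119.
With Q = [Cd²⁺]/[Co²⁺] and the known concentrations, [Cd²⁺] in the numerator gives [Cd²⁺] = 1.3 × 10^-4 M.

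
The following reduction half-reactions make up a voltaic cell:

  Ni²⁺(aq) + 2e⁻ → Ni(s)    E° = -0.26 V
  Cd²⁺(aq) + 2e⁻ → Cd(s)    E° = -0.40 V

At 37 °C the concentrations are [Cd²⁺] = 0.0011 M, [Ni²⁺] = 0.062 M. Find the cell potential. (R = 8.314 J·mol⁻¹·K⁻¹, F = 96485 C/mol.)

The Ni²⁺/Ni couple has the higher reduction potential and acts as the cathode, so E°_cell = -0.26 − (-0.40) = 0.14 V.
Balancing electrons gives n = 2; the reaction quotient is Q = [Cd²⁺]/[Ni²⁺] = 0.0177.
E = E° − (RT/nF) ln Q = 0.14 − (8.314×310)/(2×96485) × (-4.032) = 0.140 + 0.054 = 0.194 V.

0.194 V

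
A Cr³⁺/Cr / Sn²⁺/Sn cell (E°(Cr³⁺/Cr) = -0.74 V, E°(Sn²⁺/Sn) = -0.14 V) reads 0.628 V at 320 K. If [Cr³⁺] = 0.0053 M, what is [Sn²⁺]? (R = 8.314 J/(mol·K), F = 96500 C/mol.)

0.23 M

From the Nernst equation, ln Q = nF(E° − E)/RT = 6×96500×(0.60 − 0.628)/(8.314×320) = -6.094, so Q = 0.00226.
With Q = [Cr³⁺]^2/[Sn²⁺]^3 and the known concentrations, [Sn²⁺]^3 in the denominator gives [Sn²⁺] = 0.23 M.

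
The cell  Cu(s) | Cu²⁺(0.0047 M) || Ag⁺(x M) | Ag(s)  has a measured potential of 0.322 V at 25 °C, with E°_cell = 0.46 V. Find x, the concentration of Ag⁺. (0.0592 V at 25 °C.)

From the Nernst equation, log Q = n(E° − E)/0.0592 = 2(0.46 − 0.322)/0.0592 = 4.662, so Q = 4.59 × 10^4.
With Q = [Cu²⁺]/[Ag⁺]^2 and the known concentrations, [Ag⁺]^2 in the denominator gives [Ag⁺] = 3.2 × 10^-4 M.

3.2 × 10^-4 M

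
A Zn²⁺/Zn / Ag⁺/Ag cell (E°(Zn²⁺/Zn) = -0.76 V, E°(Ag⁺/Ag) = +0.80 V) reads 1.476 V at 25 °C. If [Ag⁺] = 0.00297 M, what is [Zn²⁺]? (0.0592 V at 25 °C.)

From the Nernst equation, log Q = n(E° − E)/0.0592 = 2(1.56 − 1.476)/0.0592 = 2.838, so Q = 688.
With Q = [Zn²⁺]/[Ag⁺]^2 and the known concentrations, [Zn²⁺] in the numerator gives [Zn²⁺] = 0.0061 M.

0.0061 M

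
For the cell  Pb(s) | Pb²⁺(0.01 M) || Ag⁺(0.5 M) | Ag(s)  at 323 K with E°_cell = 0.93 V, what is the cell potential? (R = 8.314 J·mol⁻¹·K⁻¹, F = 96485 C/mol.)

0.975 V

Balancing electrons gives n = 2; the reaction quotient is Q = [Pb²⁺]/[Ag⁺]^2 = 0.0400.
E = E° − (RT/nF) ln Q = 0.93 − (8.314×323)/(2×96485) × (-3.219) = 0.930 + 0.045 = 0.975 V.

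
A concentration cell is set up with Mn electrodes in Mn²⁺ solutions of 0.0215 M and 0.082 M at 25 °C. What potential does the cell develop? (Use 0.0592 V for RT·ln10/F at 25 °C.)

Both half-cells are Mn²⁺/Mn, so E°_cell = 0. The concentrated side is the cathode; the cell reaction moves Mn²⁺ from high to low concentration with n = 2.
Q = [Mn²⁺]_dilute/[Mn²⁺]_conc = 0.0215/0.082 = 0.262.
E = 0 − (0.0592/2) log Q = −(0.0592/2)(-0.581) = 0.0172 V.

0.017 V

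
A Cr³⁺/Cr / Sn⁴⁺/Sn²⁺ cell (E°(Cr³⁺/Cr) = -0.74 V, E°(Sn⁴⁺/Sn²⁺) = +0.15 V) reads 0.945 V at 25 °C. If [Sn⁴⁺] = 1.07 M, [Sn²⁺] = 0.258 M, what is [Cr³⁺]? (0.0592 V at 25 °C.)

From the Nernst equation, log Q = n(E° − E)/0.0592 = 6(0.89 − 0.945)/0.0592 = -5.574, so Q = 2.66 × 10^-6.
With Q = [Cr³⁺]^2·[Sn²⁺]^3/[Sn⁴⁺]^3 and the known concentrations, [Cr³⁺]^2 in the numerator gives [Cr³⁺] = 0.014 M.

0.014 M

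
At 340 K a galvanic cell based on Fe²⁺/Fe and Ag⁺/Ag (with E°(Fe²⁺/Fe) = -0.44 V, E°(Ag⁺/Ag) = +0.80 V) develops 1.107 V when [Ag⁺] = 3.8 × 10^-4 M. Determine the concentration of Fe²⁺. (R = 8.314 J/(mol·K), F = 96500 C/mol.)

From the Nernst equation, ln Q = nF(E° − E)/RT = 2×96500×(1.24 − 1.107)/(8.314×340) = 9.081, so Q = 8780.
With Q = [Fe²⁺]/[Ag⁺]^2 and the known concentrations, [Fe²⁺] in the numerator gives [Fe²⁺] = 0.0013 M.

0.0013 M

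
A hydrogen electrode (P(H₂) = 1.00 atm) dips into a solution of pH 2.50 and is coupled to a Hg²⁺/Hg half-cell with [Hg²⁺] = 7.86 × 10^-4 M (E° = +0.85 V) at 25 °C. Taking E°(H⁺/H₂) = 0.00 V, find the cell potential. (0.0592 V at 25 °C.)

0.91 V

The Hg²⁺/Hg couple is the cathode, so E°_cell = 0.85 V; n = 2.
[H⁺] = 10^(−2.50) = 0.0032 M, and Q = [H⁺]^2 / ([Hg²⁺]·P(H₂)) = 0.0127.
E = E° − (0.0592/2) log Q = 0.85 − (0.0592/2)(-1.895) = 0.906 V.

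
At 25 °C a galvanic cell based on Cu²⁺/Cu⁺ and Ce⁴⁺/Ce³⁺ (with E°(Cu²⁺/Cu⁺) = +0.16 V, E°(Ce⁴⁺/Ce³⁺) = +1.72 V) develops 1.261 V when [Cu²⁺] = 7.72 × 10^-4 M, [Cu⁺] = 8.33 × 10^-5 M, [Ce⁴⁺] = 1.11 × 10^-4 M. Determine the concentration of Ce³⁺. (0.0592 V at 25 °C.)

1.3 M

From the Nernst equation, log Q = n(E° − E)/0.0592 = 1(1.56 − 1.261)/0.0592 = 5.051, so Q = 1.12 × 10^5.
With Q = [Cu²⁺]·[Ce³⁺]/([Cu⁺]·[Ce⁴⁺]) and the known concentrations, [Ce³⁺] in the numerator gives [Ce³⁺] = 1.3 M.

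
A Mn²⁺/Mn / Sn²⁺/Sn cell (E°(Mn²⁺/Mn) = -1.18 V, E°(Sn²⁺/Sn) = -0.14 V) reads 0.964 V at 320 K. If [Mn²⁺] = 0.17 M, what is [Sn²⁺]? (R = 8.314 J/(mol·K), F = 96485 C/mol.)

6.9 × 10^-4 M

From the Nernst equation, ln Q = nF(E° − E)/RT = 2×96485×(1.04 − 0.964)/(8.314×320) = 5.512, so Q = 248.
With Q = [Mn²⁺]/[Sn²⁺] and the known concentrations, [Sn²⁺] in the denominator gives [Sn²⁺] = 6.9 × 10^-4 M.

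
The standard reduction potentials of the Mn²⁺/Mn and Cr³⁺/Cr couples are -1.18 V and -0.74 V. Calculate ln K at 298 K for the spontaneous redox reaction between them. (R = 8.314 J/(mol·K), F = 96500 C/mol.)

ln K = 102.8

E°_cell = -0.74 − (-1.18) = 0.44 V, with n = 6 electrons transferred.
At equilibrium E = 0, so the Nernst equation gives ln K = nFE°/RT = (6)(96500)(0.44)/((8.314)(298)) = 102.83.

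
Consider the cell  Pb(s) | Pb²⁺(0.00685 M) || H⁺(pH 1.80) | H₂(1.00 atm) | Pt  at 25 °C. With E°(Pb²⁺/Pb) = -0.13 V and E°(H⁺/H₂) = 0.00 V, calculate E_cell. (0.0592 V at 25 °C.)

The hydrogen couple is the cathode, so E°_cell = 0.13 V; n = 2.
[H⁺] = 10^(−1.80) = 0.016 M, and Q = [Pb²⁺]·P(H₂) / [H⁺]^2 = 27.3.
E = E° − (0.0592/2) log Q = 0.13 − (0.0592/2)(1.436) = 0.087 V.

0.087 V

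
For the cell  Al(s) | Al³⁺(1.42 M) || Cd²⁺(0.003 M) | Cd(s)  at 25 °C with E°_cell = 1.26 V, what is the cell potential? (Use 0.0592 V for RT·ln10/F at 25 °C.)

Balancing electrons gives n = 6; the reaction quotient is Q = [Al³⁺]^2/[Cd²⁺]^3 = 7.47 × 10^7.
At 25 °C, E = E° − (0.0592/n) log Q = 1.26 − (0.0592/6)(7.873) = 1.260 − 0.078 = 1.182 V.

1.18 V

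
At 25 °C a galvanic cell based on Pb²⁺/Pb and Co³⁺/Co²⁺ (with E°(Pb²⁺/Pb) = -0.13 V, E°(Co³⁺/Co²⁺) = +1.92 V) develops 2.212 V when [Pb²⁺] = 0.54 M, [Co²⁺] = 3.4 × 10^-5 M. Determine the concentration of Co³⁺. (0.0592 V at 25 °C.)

0.014 M

From the Nernst equation, log Q = n(E° − E)/0.0592 = 2(2.05 − 2.212)/0.0592 = -5.473, so Q = 3.37 × 10^-6.
With Q = [Pb²⁺]·[Co²⁺]^2/[Co³⁺]^2 and the known concentrations, [Co³⁺]^2 in the denominator gives [Co³⁺] = 0.014 M.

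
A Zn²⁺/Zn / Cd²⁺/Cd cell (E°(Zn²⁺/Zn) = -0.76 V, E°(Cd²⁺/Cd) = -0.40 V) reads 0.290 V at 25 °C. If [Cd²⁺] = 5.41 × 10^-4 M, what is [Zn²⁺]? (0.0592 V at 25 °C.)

From the Nernst equation, log Q = n(E° − E)/0.0592 = 2(0.36 − 0.290)/0.0592 = 2.365, so Q = 232.
With Q = [Zn²⁺]/[Cd²⁺] and the known concentrations, [Zn²⁺] in the numerator gives [Zn²⁺] = 0.13 M.

0.13 M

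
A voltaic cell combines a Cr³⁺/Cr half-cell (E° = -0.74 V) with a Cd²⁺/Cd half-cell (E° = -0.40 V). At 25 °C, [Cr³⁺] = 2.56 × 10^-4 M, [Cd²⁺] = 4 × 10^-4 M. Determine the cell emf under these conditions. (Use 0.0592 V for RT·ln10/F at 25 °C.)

0.310 V

The Cd²⁺/Cd couple has the higher reduction potential and acts as the cathode, so E°_cell = -0.40 − (-0.74) = 0.34 V.
Balancing electrons gives n = 6; the reaction quotient is Q = [Cr³⁺]^2/[Cd²⁺]^3 = 1020.
At 25 °C, E = E° − (0.0592/n) log Q = 0.34 − (0.0592/6)(3.010) = 0.340 − 0.030 = 0.310 V.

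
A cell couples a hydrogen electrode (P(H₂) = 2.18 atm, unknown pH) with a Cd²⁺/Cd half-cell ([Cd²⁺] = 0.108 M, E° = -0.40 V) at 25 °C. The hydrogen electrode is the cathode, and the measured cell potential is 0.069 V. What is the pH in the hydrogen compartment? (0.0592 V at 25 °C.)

pH = 5.91

E°_cell = 0.40 V and n = 2.
log Q = n(E° − E)/0.0592 = 2×(0.40 − 0.069)/0.0592 = 11.182.
With Q = [Cd²⁺]·P(H₂) / [H⁺]^2, solving for [H⁺] gives log[H⁺] = -5.905, so pH = 5.91.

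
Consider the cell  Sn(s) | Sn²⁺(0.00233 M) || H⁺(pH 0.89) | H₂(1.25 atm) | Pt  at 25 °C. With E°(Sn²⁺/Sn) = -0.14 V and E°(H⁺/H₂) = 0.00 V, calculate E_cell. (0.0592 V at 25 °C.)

The hydrogen couple is the cathode, so E°_cell = 0.14 V; n = 2.
[H⁺] = 10^(−0.89) = 0.13 M, and Q = [Sn²⁺]·P(H₂) / [H⁺]^2 = 0.175.
E = E° − (0.0592/2) log Q = 0.14 − (0.0592/2)(-0.756) = 0.162 V.

0.16 V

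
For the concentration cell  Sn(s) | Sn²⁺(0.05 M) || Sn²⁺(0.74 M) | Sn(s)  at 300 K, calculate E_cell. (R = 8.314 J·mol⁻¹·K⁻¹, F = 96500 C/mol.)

0.035 V

Both half-cells are Sn²⁺/Sn, so E°_cell = 0. The concentrated side is the cathode; the cell reaction moves Sn²⁺ from high to low concentration with n = 2.
Q = [Sn²⁺]_dilute/[Sn²⁺]_conc = 0.05/0.74 = 0.0676.
E = 0 − (RT/nF) ln Q = −((8.314×300)/(2×96500))(-2.695) = 0.0348 V.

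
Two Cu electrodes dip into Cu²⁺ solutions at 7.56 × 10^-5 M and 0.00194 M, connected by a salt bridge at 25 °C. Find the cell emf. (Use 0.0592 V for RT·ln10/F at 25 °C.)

Both half-cells are Cu²⁺/Cu, so E°_cell = 0. The concentrated side is the cathode; the cell reaction moves Cu²⁺ from high to low concentration with n = 2.
Q = [Cu²⁺]_dilute/[Cu²⁺]_conc = 7.56 × 10^-5/0.00194 = 0.0390.
E = 0 − (0.0592/2) log Q = −(0.0592/2)(-1.409) = 0.0417 V.

0.042 V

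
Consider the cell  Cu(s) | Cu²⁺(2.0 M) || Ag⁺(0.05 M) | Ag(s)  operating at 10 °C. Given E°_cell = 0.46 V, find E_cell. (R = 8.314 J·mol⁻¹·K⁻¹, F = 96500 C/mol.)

Balancing electrons gives n = 2; the reaction quotient is Q = [Cu²⁺]/[Ag⁺]^2 = 800.
E = E° − (RT/nF) ln Q = 0.46 − (8.314×283)/(2×96500) × (6.685) = 0.460 − 0.081 = 0.379 V.

0.379 V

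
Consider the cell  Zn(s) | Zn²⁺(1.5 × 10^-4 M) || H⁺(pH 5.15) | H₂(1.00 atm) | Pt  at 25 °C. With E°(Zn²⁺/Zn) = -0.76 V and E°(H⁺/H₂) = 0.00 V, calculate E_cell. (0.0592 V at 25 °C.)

The hydrogen couple is the cathode, so E°_cell = 0.76 V; n = 2.
[H⁺] = 10^(−5.15) = 7.1 × 10^-6 M, and Q = [Zn²⁺]·P(H₂) / [H⁺]^2 = 2.99 × 10^6.
E = E° − (0.0592/2) log Q = 0.76 − (0.0592/2)(6.476) = 0.568 V.

0.57 V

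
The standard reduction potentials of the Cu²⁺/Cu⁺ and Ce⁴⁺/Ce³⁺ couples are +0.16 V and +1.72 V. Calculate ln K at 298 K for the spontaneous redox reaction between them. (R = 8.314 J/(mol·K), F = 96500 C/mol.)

ln K = 60.8

E°_cell = +1.72 − (+0.16) = 1.56 V, with n = 1 electron transferred.
At equilibrium E = 0, so the Nernst equation gives ln K = nFE°/RT = (1)(96500)(1.56)/((8.314)(298)) = 60.76.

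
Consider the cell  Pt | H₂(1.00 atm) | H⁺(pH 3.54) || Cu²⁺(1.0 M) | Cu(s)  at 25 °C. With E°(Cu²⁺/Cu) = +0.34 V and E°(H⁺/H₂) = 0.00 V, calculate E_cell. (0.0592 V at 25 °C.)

0.55 V

The Cu²⁺/Cu couple is the cathode, so E°_cell = 0.34 V; n = 2.
[H⁺] = 10^(−3.54) = 2.9 × 10^-4 M, and Q = [H⁺]^2 / ([Cu²⁺]·P(H₂)) = 8.32 × 10^-8.
E = E° − (0.0592/2) log Q = 0.34 − (0.0592/2)(-7.080) = 0.550 V.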